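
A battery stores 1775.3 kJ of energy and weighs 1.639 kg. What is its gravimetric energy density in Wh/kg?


Convert: E = 1775.3 kJ = 493.14 Wh
ED = E / m = 493.14 / 1.639 = 300.9 Wh/kg

300.9 Wh/kg


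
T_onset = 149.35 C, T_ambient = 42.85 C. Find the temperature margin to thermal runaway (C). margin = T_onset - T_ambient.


Safety margin = 149.35 C - 42.85 C = 106.5 C

106.5 C


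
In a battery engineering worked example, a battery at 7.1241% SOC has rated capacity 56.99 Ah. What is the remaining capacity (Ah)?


remaining = SOC / 100 * total = 7.1241 / 100 * 56.99 = 4.060 Ah

4.060 Ah


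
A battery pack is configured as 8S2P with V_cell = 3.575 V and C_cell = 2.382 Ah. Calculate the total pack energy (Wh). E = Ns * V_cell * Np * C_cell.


V_pack = 8 * 3.575 = 28.6 V
C_pack = 2 * 2.382 = 4.764 Ah
E = V_pack * C_pack = 28.6 * 4.764 = 136.3 Wh

136.3 Wh


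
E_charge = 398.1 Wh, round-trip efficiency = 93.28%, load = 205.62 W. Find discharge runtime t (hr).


Step 1: E_discharge = eta/100 * E_charge = 93.28/100 * 398.1 = 371.35 Wh
Step 2: t = E_discharge / P = 371.35 / 205.62 = 1.806 hr

1.806 hr


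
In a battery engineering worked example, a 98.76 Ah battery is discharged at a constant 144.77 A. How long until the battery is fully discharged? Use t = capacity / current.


Runtime = 98.76 Ah / 144.77 A = 0.6822 hr

0.6822 hr


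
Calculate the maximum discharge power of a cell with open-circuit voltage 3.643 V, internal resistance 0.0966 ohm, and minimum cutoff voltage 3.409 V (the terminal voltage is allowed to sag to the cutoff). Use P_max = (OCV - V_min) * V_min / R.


P_max = (OCV - V_min) * V_min / R = (3.643 - 3.409) * 3.409 / 0.0966 = 0.234 * 3.409 / 0.0966 = 8.258 W

8.258 W


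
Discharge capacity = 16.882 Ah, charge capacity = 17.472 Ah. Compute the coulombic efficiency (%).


Coulombic efficiency = 16.882/17.472 * 100% = 96.62%

96.62%


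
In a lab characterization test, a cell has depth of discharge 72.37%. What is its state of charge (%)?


SOC = 100 - DOD = 100 - 72.37 = 27.63%

27.63%


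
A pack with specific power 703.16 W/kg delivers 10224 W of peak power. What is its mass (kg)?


m = P / SP = 10224 / 703.16 = 14.54 kg

14.54 kg


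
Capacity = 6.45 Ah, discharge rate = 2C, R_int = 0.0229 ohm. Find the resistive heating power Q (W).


Step 1: I = C_rate * capacity = 2 * 6.45 = 12.9 A
Step 2: Q = I^2 * R = 12.9^2 * 0.0229 = 166.41 * 0.0229 = 3.811 W

3.811 W


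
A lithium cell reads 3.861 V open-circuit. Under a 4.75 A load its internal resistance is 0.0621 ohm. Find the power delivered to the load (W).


Step 1: V_terminal = OCV - I*R = 3.861 - 4.75 * 0.0621 = 3.566 V
Step 2: P_out = V_terminal * I = 3.566 * 4.75 = 16.94 W

16.94 W


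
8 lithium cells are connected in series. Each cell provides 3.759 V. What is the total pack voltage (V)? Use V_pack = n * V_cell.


With 8 cells in series at 3.759 V each, V_pack = 30.072 V

30.072 V


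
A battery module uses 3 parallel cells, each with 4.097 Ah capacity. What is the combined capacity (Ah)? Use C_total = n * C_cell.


Parallel capacities add: 3 * 4.097 Ah = 12.291 Ah

12.291 Ah


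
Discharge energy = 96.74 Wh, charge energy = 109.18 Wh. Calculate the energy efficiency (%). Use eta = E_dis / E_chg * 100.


Round-trip efficiency = 96.74/109.18 * 100% = 88.61%

88.61%


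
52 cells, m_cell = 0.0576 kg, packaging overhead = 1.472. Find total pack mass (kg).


Cell mass sum = 52 * 0.0576 = 2.9952 kg
With overhead 1.472: m_pack = 2.9952 * 1.472 = 4.409 kg

4.409 kg


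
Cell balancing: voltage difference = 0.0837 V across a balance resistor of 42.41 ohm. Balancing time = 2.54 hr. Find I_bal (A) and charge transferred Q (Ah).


First, Ohm's law: I_bal = 0.0837 V / 42.41 ohm = 0.0019736 A
Then Q = I * t = 0.0019736 A * 2.54 hr = 0.005013 Ah

I=0.0019736 A, Q=0.005013 Ah


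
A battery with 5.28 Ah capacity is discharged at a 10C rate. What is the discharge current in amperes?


At 10C: I = 10 * 5.28 Ah = 52.8 A

52.8 A


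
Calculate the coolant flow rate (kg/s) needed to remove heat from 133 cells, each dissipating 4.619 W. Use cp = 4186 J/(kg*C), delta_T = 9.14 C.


Step 1: Total heat Q = 133 * 4.619 W = 614.33 W
Step 2: denom = cp * dT = 4186 * 9.14 = 38260
Step 3: m_dot = 614.33 / 38260 = 0.01606 kg/s

0.01606 kg/s


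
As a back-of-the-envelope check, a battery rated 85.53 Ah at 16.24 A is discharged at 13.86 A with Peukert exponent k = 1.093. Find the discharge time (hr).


Step 1: t_rated = C / I_rated = 85.53 / 16.24 = 5.2666 hr
Step 2: ratio = 16.24 / 13.86 = 1.1717
Step 3: ratio^k = 1.1717^1.093 = 1.1891
Step 4: t = t_rated * ratio^k = 5.2666 * 1.1891 = 6.263 hr

6.263 hr


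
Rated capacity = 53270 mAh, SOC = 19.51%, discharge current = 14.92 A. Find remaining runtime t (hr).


Convert: C_total = 53270 mAh = 53.27 Ah
Step 1: remaining = SOC/100 * C_total = 19.51/100 * 53.27 = 10.393 Ah
Step 2: t = remaining / I = 10.393 / 14.92 = 0.6966 hr

0.6966 hr


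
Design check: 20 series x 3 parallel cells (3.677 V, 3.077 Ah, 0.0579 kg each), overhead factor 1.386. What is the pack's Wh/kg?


Step 1: V_pack = 20 * 3.677 = 73.54 V
Step 2: C_pack = 3 * 3.077 = 9.231 Ah
Step 3: E_pack = V_pack * C_pack = 73.54 * 9.231 = 678.85 Wh
Step 4: m_pack = 20 * 3 * 0.0579 * 1.386 = 4.815 kg
Step 5: ED = E_pack / m_pack = 678.85 / 4.815 = 141.0 Wh/kg

141.0 Wh/kg


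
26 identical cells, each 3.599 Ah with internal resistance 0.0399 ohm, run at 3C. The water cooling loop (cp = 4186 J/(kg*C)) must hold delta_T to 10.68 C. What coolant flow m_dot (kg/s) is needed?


Step 1: I = 3 * 3.599 = 10.797 A
Step 2: Q_cell = I^2 * R = 10.797^2 * 0.0399 = 4.6514 W
Step 3: Q_total = 26 * 4.6514 = 120.94 W
Step 4: m_dot = Q_total / (cp * dT) = 120.94 / (4186 * 10.68) = 0.002705 kg/s

0.002705 kg/s


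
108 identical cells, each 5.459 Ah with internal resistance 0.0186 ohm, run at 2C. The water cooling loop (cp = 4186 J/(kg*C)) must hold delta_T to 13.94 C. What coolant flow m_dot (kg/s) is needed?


Step 1: I = 2 * 5.459 = 10.918 A
Step 2: Q_cell = I^2 * R = 10.918^2 * 0.0186 = 2.2172 W
Step 3: Q_total = 108 * 2.2172 = 239.46 W
Step 4: m_dot = Q_total / (cp * dT) = 239.46 / (4186 * 13.94) = 0.004104 kg/s

0.004104 kg/s


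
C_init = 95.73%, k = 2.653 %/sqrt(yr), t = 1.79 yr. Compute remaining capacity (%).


Step 1: sqrt(1.79 yr) = 1.3379
Step 2: drop = 2.653 * 1.3379 = 3.5494
Step 3: C_final = 95.73 - 3.5494 = 92.18%

92.18%


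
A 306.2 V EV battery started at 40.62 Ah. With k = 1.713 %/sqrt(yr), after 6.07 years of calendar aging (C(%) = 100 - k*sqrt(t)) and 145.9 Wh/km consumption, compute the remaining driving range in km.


Step 1: capacity retention = 100 - 1.713 * sqrt(6.07) = 100 - 1.713 * 2.4637 = 95.78%
Step 2: C_now = 40.62 * 95.78/100 = 38.906 Ah
Step 3: E_pack = V * C_now = 306.2 * 38.906 = 11913 Wh
Step 4: range = E_pack / consumption = 11913 / 145.9 = 81.65 km

81.65 km


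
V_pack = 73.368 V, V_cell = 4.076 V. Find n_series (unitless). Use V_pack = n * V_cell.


Rearranging: n = V_pack / V_cell = 73.368 / 4.076 = 18 cells

18


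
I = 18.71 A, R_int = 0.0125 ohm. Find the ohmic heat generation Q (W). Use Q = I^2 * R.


I^2 = 350.06
Q = 350.06 * 0.0125 = 4.376 W

4.376 W


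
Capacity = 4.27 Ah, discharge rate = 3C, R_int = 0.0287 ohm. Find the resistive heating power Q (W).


Step 1: I = C_rate * capacity = 3 * 4.27 = 12.81 A
Step 2: Q = I^2 * R = 12.81^2 * 0.0287 = 164.1 * 0.0287 = 4.710 W

4.710 W


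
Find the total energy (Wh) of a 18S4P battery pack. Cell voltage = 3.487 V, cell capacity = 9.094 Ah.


V_pack = 18 * 3.487 = 62.766 V
C_pack = 4 * 9.094 = 36.376 Ah
E = V_pack * C_pack = 62.766 * 36.376 = 2283 Wh

2283 Wh


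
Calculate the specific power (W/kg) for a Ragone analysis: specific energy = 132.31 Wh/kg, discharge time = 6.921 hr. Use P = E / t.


Specific power = 132.31 Wh/kg / 6.921 hr = 19.12 W/kg

19.12 W/kg


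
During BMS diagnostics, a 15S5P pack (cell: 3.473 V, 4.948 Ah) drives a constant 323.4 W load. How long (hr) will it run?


Step 1: E_pack = Ns * V_cell * Np * C_cell = 15 * 3.473 * 5 * 4.948 = 1288.8 Wh
Step 2: t = E_pack / P = 1288.8 / 323.4 = 3.985 hr

3.985 hr


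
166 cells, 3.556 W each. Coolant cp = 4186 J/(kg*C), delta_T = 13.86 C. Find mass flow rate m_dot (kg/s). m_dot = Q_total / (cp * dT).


Step 1: Total heat Q = 166 * 3.556 W = 590.3 W
Step 2: denom = cp * dT = 4186 * 13.86 = 58018
Step 3: m_dot = 590.3 / 58018 = 0.01017 kg/s

0.01017 kg/s


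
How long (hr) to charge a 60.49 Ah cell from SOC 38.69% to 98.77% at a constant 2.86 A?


delta_Ah = 60.49 * (98.77 - 38.69) / 100 = 36.342 Ah
t = delta_Ah / I = 36.342 / 2.86 = 12.71 hr

12.71 hr


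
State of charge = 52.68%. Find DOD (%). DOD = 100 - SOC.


DOD = 100 - SOC = 100 - 52.68 = 47.32%

47.32%


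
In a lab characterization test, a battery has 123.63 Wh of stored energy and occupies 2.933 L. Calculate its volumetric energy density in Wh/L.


Volumetric ED = 123.63 Wh / 2.933 L = 42.15 Wh/L

42.15 Wh/L


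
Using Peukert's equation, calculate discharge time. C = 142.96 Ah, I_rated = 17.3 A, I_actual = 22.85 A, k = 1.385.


Step 1: t_rated = C / I_rated = 142.96 / 17.3 = 8.2636 hr
Step 2: ratio = 17.3 / 22.85 = 0.75711
Step 3: ratio^k = 0.75711^1.385 = 0.6802
Step 4: t = t_rated * ratio^k = 8.2636 * 0.6802 = 5.621 hr

5.621 hr


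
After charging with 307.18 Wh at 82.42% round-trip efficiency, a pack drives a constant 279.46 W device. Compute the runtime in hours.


Step 1: E_discharge = eta/100 * E_charge = 82.42/100 * 307.18 = 253.18 Wh
Step 2: t = E_discharge / P = 253.18 / 279.46 = 0.9060 hr

0.9060 hr


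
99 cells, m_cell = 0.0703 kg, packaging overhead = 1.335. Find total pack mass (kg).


Cell mass sum = 99 * 0.0703 = 6.9597 kg
With overhead 1.335: m_pack = 6.9597 * 1.335 = 9.291 kg

9.291 kg


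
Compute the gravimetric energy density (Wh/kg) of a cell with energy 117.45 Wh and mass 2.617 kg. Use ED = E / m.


ED = E / m = 117.45 / 2.617 = 44.88 Wh/kg

44.88 Wh/kg


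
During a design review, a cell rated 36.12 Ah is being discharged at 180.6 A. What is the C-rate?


Rearranging: C_rate = 180.6 / 36.12 = 5C

5C


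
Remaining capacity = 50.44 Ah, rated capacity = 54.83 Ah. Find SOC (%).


SOC% = 50.44 / 54.83 * 100 = 91.99%

91.99%


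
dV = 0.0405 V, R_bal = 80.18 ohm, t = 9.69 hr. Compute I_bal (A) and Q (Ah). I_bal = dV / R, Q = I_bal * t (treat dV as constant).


I_bal = dV / R = 0.0405 / 80.18 = 5.0511e-04 A
Q = I_bal * t = 5.0511e-04 * 9.69 = 0.004895 Ah

I=5.0511e-04 A, Q=0.004895 Ah


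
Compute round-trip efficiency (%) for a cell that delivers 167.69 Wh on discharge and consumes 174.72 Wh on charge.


eta_e = E_dis / E_chg * 100 = 167.69 / 174.72 * 100 = 95.98%

95.98%


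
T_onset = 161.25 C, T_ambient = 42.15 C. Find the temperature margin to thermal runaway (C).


margin = T_onset - T_ambient = 161.25 - 42.15 = 119.1 C

119.1 C


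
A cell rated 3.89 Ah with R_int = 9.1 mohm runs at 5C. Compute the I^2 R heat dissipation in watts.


Convert: R = 9.1 mohm = 0.0091 ohm
Step 1: I = C_rate * capacity = 5 * 3.89 = 19.45 A
Step 2: Q = I^2 * R = 19.45^2 * 0.0091 = 378.3 * 0.0091 = 3.443 W

3.443 W


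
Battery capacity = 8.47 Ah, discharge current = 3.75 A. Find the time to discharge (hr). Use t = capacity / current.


Runtime = 8.47 Ah / 3.75 A = 2.259 hr

2.259 hr


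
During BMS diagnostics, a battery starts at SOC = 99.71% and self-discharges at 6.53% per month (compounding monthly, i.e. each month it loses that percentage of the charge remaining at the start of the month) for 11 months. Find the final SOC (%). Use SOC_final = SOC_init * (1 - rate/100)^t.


decay = (1 - 6.53/100)^11 = 0.47577
SOC_final = 99.71 * 0.47577 = 47.44%

47.44%


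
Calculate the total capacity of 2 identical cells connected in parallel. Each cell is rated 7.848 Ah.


C_total = 2 * 7.848 = 15.696 Ah

15.696 Ah


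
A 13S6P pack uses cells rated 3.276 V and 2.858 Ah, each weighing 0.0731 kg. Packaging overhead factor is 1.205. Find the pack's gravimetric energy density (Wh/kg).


Step 1: V_pack = 13 * 3.276 = 42.588 V
Step 2: C_pack = 6 * 2.858 = 17.148 Ah
Step 3: E_pack = V_pack * C_pack = 42.588 * 17.148 = 730.3 Wh
Step 4: m_pack = 13 * 6 * 0.0731 * 1.205 = 6.8707 kg
Step 5: ED = E_pack / m_pack = 730.3 / 6.8707 = 106.3 Wh/kg

106.3 Wh/kg


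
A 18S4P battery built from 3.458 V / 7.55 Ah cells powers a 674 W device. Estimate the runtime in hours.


Step 1: E_pack = Ns * V_cell * Np * C_cell = 18 * 3.458 * 4 * 7.55 = 1879.8 Wh
Step 2: t = E_pack / P = 1879.8 / 674 = 2.789 hr

2.789 hr


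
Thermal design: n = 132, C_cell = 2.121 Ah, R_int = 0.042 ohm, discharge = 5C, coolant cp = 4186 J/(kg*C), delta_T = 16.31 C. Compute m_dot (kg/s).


Step 1: I = 5 * 2.121 = 10.605 A
Step 2: Q_cell = I^2 * R = 10.605^2 * 0.042 = 4.7236 W
Step 3: Q_total = 132 * 4.7236 = 623.52 W
Step 4: m_dot = Q_total / (cp * dT) = 623.52 / (4186 * 16.31) = 0.009133 kg/s

0.009133 kg/s


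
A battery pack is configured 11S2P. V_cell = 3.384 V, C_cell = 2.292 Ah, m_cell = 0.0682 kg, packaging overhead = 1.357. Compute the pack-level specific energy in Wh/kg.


Step 1: V_pack = 11 * 3.384 = 37.224 V
Step 2: C_pack = 2 * 2.292 = 4.584 Ah
Step 3: E_pack = V_pack * C_pack = 37.224 * 4.584 = 170.63 Wh
Step 4: m_pack = 11 * 2 * 0.0682 * 1.357 = 2.036 kg
Step 5: ED = E_pack / m_pack = 170.63 / 2.036 = 83.81 Wh/kg

83.81 Wh/kg


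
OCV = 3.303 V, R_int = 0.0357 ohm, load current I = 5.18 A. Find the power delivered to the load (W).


Step 1: V_terminal = OCV - I*R = 3.303 - 5.18 * 0.0357 = 3.1181 V
Step 2: P_out = V_terminal * I = 3.1181 * 5.18 = 16.15 W

16.15 W


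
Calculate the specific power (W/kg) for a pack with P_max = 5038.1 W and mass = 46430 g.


Convert: m = 46430 g = 46.43 kg
Specific power = 5038.1 W / 46.43 kg = 108.5 W/kg

108.5 W/kg


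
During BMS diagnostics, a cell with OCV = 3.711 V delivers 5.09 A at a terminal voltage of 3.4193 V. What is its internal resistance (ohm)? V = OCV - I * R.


R = (OCV - V) / I = (3.711 - 3.4193) / 5.09 = 0.05731 ohm

0.05731 ohm


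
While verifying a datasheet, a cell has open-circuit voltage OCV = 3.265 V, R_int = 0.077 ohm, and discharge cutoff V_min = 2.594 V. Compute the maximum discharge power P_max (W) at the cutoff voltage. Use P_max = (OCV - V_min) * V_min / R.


P_max = (OCV - V_min) * V_min / R = (3.265 - 2.594) * 2.594 / 0.077 = 0.671 * 2.594 / 0.077 = 22.60 W

22.60 W


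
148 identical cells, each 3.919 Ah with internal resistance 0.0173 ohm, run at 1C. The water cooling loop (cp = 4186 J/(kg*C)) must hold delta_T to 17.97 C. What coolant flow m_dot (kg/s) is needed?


Step 1: I = 1 * 3.919 = 3.919 A
Step 2: Q_cell = I^2 * R = 3.919^2 * 0.0173 = 0.2657 W
Step 3: Q_total = 148 * 0.2657 = 39.324 W
Step 4: m_dot = Q_total / (cp * dT) = 39.324 / (4186 * 17.97) = 5.228e-04 kg/s

5.228e-04 kg/s


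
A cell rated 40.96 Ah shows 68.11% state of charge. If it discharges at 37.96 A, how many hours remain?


Step 1: remaining = SOC/100 * C_total = 68.11/100 * 40.96 = 27.898 Ah
Step 2: t = remaining / I = 27.898 / 37.96 = 0.7349 hr

0.7349 hr


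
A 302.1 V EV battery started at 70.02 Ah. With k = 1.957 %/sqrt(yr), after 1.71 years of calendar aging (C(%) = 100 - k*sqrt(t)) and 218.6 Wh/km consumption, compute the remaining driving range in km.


Step 1: capacity retention = 100 - 1.957 * sqrt(1.71) = 100 - 1.957 * 1.3077 = 97.441%
Step 2: C_now = 70.02 * 97.441/100 = 68.228 Ah
Step 3: E_pack = V * C_now = 302.1 * 68.228 = 20612 Wh
Step 4: range = E_pack / consumption = 20612 / 218.6 = 94.29 km

94.29 km


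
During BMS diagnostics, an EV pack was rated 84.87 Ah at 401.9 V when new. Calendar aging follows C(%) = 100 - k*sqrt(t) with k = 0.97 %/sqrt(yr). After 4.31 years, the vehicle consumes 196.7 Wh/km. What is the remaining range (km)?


Step 1: capacity retention = 100 - 0.97 * sqrt(4.31) = 100 - 0.97 * 2.0761 = 97.986%
Step 2: C_now = 84.87 * 97.986/100 = 83.161 Ah
Step 3: E_pack = V * C_now = 401.9 * 83.161 = 33422 Wh
Step 4: range = E_pack / consumption = 33422 / 196.7 = 169.9 km

169.9 km


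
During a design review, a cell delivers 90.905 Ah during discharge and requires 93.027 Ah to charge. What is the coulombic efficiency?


eta_c = Q_dis / Q_chg * 100 = 90.905 / 93.027 * 100 = 97.72%

97.72%


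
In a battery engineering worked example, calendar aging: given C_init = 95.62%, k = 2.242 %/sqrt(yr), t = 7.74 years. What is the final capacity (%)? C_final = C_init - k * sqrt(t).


sqrt(t) = sqrt(7.74) = 2.7821
C_final = 95.62 - 2.242 * 2.7821 = 89.38%

89.38%


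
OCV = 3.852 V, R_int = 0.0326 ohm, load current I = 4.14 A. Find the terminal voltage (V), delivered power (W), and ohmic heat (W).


Step 1: V_terminal = OCV - I*R = 3.852 - 4.14 * 0.0326 = 3.717 V
Step 2: P_out = V_terminal * I = 3.717 * 4.14 = 15.39 W
Step 3: Q = I^2 * R = 4.14^2 * 0.0326 = 0.5588 W

V=3.717 V, P=15.39 W, Q=0.5588 W


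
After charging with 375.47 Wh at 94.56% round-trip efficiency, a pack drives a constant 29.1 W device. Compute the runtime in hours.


Step 1: E_discharge = eta/100 * E_charge = 94.56/100 * 375.47 = 355.04 Wh
Step 2: t = E_discharge / P = 355.04 / 29.1 = 12.20 hr

12.20 hr


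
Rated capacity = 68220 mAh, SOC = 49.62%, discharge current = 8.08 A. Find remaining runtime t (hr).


Convert: C_total = 68220 mAh = 68.22 Ah
Step 1: remaining = SOC/100 * C_total = 49.62/100 * 68.22 = 33.851 Ah
Step 2: t = remaining / I = 33.851 / 8.08 = 4.189 hr

4.189 hr


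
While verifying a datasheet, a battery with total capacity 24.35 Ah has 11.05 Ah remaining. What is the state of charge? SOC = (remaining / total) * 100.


SOC = (remaining / total) * 100 = (11.05 / 24.35) * 100 = 45.38%

45.38%


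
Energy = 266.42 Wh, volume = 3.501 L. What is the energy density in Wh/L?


Volumetric ED = 266.42 Wh / 3.501 L = 76.10 Wh/L

76.10 Wh/L


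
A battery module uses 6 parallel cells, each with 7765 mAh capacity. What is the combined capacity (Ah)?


Convert: C_cell = 7765 mAh = 7.765 Ah
C_total = 6 * 7.765 = 46.59 Ah

46.59 Ah


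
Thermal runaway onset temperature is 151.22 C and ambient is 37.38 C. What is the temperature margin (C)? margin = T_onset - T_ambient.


margin = T_onset - T_ambient = 151.22 - 37.38 = 113.84 C

113.84 C


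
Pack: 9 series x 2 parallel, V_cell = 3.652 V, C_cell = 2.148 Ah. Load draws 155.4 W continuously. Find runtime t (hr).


Step 1: E_pack = Ns * V_cell * Np * C_cell = 9 * 3.652 * 2 * 2.148 = 141.2 Wh
Step 2: t = E_pack / P = 141.2 / 155.4 = 0.9086 hr

0.9086 hr


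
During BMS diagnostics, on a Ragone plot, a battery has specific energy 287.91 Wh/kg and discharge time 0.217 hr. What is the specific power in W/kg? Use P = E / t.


Specific power = 287.91 Wh/kg / 0.217 hr = 1327 W/kg

1327 W/kg


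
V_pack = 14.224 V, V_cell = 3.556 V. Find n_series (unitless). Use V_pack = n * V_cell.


Rearranging: n = V_pack / V_cell = 14.224 / 3.556 = 4 cells

4


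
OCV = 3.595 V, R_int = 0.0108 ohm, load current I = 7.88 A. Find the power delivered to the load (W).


Step 1: V_terminal = OCV - I*R = 3.595 - 7.88 * 0.0108 = 3.5099 V
Step 2: P_out = V_terminal * I = 3.5099 * 7.88 = 27.66 W

27.66 W


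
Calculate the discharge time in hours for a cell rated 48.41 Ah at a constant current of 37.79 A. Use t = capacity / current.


Runtime = 48.41 Ah / 37.79 A = 1.281 hr

1.281 hr


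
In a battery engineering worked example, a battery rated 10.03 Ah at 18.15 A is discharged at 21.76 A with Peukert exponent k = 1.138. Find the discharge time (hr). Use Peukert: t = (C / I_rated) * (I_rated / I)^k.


t_rated = C / I_rated = 10.03 / 18.15 = 0.55262 hr
(I_rated/I)^k = (0.8341)^1.138 = 0.81348
t = t_rated * (I_rated/I)^k = 0.55262 * 0.81348 = 0.4495 hr

0.4495 hr


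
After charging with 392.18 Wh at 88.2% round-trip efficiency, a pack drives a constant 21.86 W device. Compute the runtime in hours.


Step 1: E_discharge = eta/100 * E_charge = 88.2/100 * 392.18 = 345.9 Wh
Step 2: t = E_discharge / P = 345.9 / 21.86 = 15.82 hr

15.82 hr


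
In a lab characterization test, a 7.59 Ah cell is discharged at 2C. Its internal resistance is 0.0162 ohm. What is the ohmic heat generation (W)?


Step 1: I = C_rate * capacity = 2 * 7.59 = 15.18 A
Step 2: Q = I^2 * R = 15.18^2 * 0.0162 = 230.43 * 0.0162 = 3.733 W

3.733 W


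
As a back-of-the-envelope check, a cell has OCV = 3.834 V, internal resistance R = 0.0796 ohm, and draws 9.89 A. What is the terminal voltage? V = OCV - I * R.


V = OCV - I*R = 3.834 - 9.89 * 0.0796 = 3.047 V

3.047 V


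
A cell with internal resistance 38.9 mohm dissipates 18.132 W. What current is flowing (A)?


Convert: R = 38.9 mohm = 0.0389 ohm
I = sqrt(Q / R) = sqrt(18.132 / 0.0389) = sqrt(466.12) = 21.59 A

21.59 A


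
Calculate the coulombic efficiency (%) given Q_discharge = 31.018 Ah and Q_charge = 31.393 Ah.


eta_c = Q_dis / Q_chg * 100 = 31.018 / 31.393 * 100 = 98.81%

98.81%


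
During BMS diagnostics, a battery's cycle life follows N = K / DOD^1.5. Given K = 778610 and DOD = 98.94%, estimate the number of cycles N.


DOD^1.5 = 984.14
N = K / DOD^1.5 = 778610 / 984.14 = 791.2

791.2 cycles


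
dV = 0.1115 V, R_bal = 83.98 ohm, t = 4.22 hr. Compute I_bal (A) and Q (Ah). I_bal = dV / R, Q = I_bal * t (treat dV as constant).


First, Ohm's law: I_bal = 0.1115 V / 83.98 ohm = 0.0013277 A
Then Q = I * t = 0.0013277 A * 4.22 hr = 0.005603 Ah

I=0.0013277 A, Q=0.005603 Ah


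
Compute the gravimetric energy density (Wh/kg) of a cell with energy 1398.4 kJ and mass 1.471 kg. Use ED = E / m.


Convert: E = 1398.4 kJ = 388.44 Wh
ED = E / m = 388.44 / 1.471 = 264.1 Wh/kg

264.1 Wh/kg


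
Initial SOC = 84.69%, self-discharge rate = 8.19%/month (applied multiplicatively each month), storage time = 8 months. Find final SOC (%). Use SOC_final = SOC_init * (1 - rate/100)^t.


Monthly retention factor = 1 - 8.19/100 = 0.9181
Over 8 months: factor^8 = 0.5048
SOC_final = 84.69 * 0.5048 = 42.75%

42.75%


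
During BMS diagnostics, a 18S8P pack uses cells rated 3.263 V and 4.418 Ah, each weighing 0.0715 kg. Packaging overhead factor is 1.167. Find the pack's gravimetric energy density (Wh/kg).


Step 1: V_pack = 18 * 3.263 = 58.734 V
Step 2: C_pack = 8 * 4.418 = 35.344 Ah
Step 3: E_pack = V_pack * C_pack = 58.734 * 35.344 = 2075.9 Wh
Step 4: m_pack = 18 * 8 * 0.0715 * 1.167 = 12.015 kg
Step 5: ED = E_pack / m_pack = 2075.9 / 12.015 = 172.8 Wh/kg

172.8 Wh/kg


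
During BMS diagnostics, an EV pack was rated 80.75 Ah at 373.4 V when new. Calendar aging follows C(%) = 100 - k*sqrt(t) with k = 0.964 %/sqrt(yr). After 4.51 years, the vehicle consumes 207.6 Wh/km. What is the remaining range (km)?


Step 1: capacity retention = 100 - 0.964 * sqrt(4.51) = 100 - 0.964 * 2.1237 = 97.953%
Step 2: C_now = 80.75 * 97.953/100 = 79.097 Ah
Step 3: E_pack = V * C_now = 373.4 * 79.097 = 29535 Wh
Step 4: range = E_pack / consumption = 29535 / 207.6 = 142.3 km

142.3 km


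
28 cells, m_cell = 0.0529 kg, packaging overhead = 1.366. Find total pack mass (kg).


m_pack = n * m_cell * overhead = 28 * 0.0529 * 1.366 = 2.023 kg

2.023 kg


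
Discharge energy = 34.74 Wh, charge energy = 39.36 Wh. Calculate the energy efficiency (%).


eta_e = E_dis / E_chg * 100 = 34.74 / 39.36 * 100 = 88.26%

88.26%


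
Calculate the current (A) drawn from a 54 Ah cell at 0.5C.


At 0.5C: I = 0.5 * 54 Ah = 27 A

27 A


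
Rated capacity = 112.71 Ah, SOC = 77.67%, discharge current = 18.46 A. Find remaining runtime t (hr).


Step 1: remaining = SOC/100 * C_total = 77.67/100 * 112.71 = 87.542 Ah
Step 2: t = remaining / I = 87.542 / 18.46 = 4.742 hr

4.742 hr


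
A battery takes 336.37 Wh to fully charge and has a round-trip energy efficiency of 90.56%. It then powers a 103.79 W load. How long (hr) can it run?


Step 1: E_discharge = eta/100 * E_charge = 90.56/100 * 336.37 = 304.62 Wh
Step 2: t = E_discharge / P = 304.62 / 103.79 = 2.935 hr

2.935 hr


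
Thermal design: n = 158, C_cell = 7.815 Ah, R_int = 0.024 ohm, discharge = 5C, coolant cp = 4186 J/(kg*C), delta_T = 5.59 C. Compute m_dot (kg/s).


Step 1: I = 5 * 7.815 = 39.075 A
Step 2: Q_cell = I^2 * R = 39.075^2 * 0.024 = 36.645 W
Step 3: Q_total = 158 * 36.645 = 5789.9 W
Step 4: m_dot = Q_total / (cp * dT) = 5789.9 / (4186 * 5.59) = 0.2474 kg/s

0.2474 kg/s


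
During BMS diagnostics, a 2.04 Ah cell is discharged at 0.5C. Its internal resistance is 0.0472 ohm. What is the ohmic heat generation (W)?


Step 1: I = C_rate * capacity = 0.5 * 2.04 = 1.02 A
Step 2: Q = I^2 * R = 1.02^2 * 0.0472 = 1.0404 * 0.0472 = 0.04911 W

0.04911 W


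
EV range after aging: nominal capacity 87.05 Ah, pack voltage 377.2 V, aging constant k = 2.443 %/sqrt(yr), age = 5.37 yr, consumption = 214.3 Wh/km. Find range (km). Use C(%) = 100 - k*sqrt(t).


Step 1: capacity retention = 100 - 2.443 * sqrt(5.37) = 100 - 2.443 * 2.3173 = 94.339%
Step 2: C_now = 87.05 * 94.339/100 = 82.122 Ah
Step 3: E_pack = V * C_now = 377.2 * 82.122 = 30976 Wh
Step 4: range = E_pack / consumption = 30976 / 214.3 = 144.5 km

144.5 km


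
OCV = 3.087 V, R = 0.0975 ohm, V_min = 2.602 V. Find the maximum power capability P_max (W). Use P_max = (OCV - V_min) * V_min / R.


P_max = (OCV - V_min) * V_min / R = (3.087 - 2.602) * 2.602 / 0.0975 = 0.485 * 2.602 / 0.0975 = 12.94 W

12.94 W


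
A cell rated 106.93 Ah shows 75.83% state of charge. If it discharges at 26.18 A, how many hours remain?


Step 1: remaining = SOC/100 * C_total = 75.83/100 * 106.93 = 81.085 Ah
Step 2: t = remaining / I = 81.085 / 26.18 = 3.097 hr

3.097 hr


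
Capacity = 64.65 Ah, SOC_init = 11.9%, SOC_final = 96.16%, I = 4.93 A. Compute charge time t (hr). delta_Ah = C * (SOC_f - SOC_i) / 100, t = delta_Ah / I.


delta_Ah = 64.65 * (96.16 - 11.9) / 100 = 54.474 Ah
t = delta_Ah / I = 54.474 / 4.93 = 11.05 hr

11.05 hr


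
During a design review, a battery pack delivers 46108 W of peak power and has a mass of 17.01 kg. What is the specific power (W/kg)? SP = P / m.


Specific power = 46108 W / 17.01 kg = 2711 W/kg

2711 W/kg


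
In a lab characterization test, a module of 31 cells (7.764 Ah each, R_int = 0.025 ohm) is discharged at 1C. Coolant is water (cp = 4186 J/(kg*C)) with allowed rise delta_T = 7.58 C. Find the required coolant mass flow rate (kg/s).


Step 1: I = 1 * 7.764 = 7.764 A
Step 2: Q_cell = I^2 * R = 7.764^2 * 0.025 = 1.507 W
Step 3: Q_total = 31 * 1.507 = 46.717 W
Step 4: m_dot = Q_total / (cp * dT) = 46.717 / (4186 * 7.58) = 0.001472 kg/s

0.001472 kg/s


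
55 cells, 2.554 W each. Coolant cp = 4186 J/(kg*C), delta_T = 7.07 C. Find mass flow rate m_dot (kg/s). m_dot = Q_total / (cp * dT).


Q_total = 55 * 2.554 = 140.47 W
m_dot = Q_total / (cp * dT) = 140.47 / (4186 * 7.07) = 0.004746 kg/s

0.004746 kg/s


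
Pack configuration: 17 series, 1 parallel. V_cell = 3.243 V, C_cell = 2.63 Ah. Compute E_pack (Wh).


V_pack = 17 * 3.243 = 55.131 V
C_pack = 1 * 2.63 = 2.63 Ah
E = V_pack * C_pack = 55.131 * 2.63 = 145.0 Wh

145.0 Wh


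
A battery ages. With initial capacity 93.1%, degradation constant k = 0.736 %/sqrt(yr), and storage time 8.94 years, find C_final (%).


Step 1: sqrt(8.94 yr) = 2.99
Step 2: drop = 0.736 * 2.99 = 2.2006
Step 3: C_final = 93.1 - 2.2006 = 90.90%

90.90%


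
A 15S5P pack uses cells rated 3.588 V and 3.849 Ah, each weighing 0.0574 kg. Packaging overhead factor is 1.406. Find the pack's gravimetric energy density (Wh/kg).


Step 1: V_pack = 15 * 3.588 = 53.82 V
Step 2: C_pack = 5 * 3.849 = 19.245 Ah
Step 3: E_pack = V_pack * C_pack = 53.82 * 19.245 = 1035.8 Wh
Step 4: m_pack = 15 * 5 * 0.0574 * 1.406 = 6.0528 kg
Step 5: ED = E_pack / m_pack = 1035.8 / 6.0528 = 171.1 Wh/kg

171.1 Wh/kg


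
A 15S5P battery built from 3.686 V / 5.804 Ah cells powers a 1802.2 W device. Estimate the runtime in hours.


Step 1: E_pack = Ns * V_cell * Np * C_cell = 15 * 3.686 * 5 * 5.804 = 1604.5 Wh
Step 2: t = E_pack / P = 1604.5 / 1802.2 = 0.8903 hr

0.8903 hr


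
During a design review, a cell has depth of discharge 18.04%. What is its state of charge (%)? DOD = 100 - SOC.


SOC = 100 - DOD = 100 - 18.04 = 81.96%

81.96%


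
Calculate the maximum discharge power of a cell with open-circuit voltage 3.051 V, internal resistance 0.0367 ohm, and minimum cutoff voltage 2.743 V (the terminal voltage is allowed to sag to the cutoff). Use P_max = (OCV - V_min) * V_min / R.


dV = OCV - V_min = 0.308 V (so I_max = dV / R)
P_max = dV * V_min / R = 0.308 * 2.743 / 0.0367 = 23.02 W

23.02 W


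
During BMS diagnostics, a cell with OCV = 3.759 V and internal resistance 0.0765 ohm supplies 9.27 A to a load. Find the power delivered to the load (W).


Step 1: V_terminal = OCV - I*R = 3.759 - 9.27 * 0.0765 = 3.0498 V
Step 2: P_out = V_terminal * I = 3.0498 * 9.27 = 28.27 W

28.27 W


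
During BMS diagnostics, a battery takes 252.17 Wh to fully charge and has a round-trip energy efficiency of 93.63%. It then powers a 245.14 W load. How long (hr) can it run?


Step 1: E_discharge = eta/100 * E_charge = 93.63/100 * 252.17 = 236.11 Wh
Step 2: t = E_discharge / P = 236.11 / 245.14 = 0.9632 hr

0.9632 hr


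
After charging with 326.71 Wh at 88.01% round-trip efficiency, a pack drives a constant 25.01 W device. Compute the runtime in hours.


Step 1: E_discharge = eta/100 * E_charge = 88.01/100 * 326.71 = 287.54 Wh
Step 2: t = E_discharge / P = 287.54 / 25.01 = 11.50 hr

11.50 hr


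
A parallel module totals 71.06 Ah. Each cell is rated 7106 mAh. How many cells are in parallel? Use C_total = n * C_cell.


Convert: C_cell = 7106 mAh = 7.106 Ah
n = C_total / C_cell = 71.06 / 7.106 = 10

10


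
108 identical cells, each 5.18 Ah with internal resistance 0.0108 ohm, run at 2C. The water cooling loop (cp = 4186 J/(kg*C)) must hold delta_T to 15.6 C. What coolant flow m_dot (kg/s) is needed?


Step 1: I = 2 * 5.18 = 10.36 A
Step 2: Q_cell = I^2 * R = 10.36^2 * 0.0108 = 1.1592 W
Step 3: Q_total = 108 * 1.1592 = 125.19 W
Step 4: m_dot = Q_total / (cp * dT) = 125.19 / (4186 * 15.6) = 0.001917 kg/s

0.001917 kg/s


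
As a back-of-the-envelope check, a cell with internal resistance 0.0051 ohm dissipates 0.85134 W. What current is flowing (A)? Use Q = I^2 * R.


I = sqrt(Q / R) = sqrt(0.85134 / 0.0051) = sqrt(166.93) = 12.92 A

12.92 A


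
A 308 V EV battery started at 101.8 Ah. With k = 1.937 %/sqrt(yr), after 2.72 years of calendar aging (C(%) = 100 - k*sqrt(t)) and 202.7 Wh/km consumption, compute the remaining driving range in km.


Step 1: capacity retention = 100 - 1.937 * sqrt(2.72) = 100 - 1.937 * 1.6492 = 96.805%
Step 2: C_now = 101.8 * 96.805/100 = 98.547 Ah
Step 3: E_pack = V * C_now = 308 * 98.547 = 30352 Wh
Step 4: range = E_pack / consumption = 30352 / 202.7 = 149.7 km

149.7 km


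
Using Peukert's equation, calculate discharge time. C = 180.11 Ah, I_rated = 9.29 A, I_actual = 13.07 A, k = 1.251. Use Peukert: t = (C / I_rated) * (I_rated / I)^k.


Step 1: t_rated = C / I_rated = 180.11 / 9.29 = 19.388 hr
Step 2: ratio = 9.29 / 13.07 = 0.71079
Step 3: ratio^k = 0.71079^1.251 = 0.65242
Step 4: t = t_rated * ratio^k = 19.388 * 0.65242 = 12.65 hr

12.65 hr


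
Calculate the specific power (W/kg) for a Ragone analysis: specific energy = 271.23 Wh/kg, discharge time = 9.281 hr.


P_specific = E / t = 271.23 / 9.281 = 29.22 W/kg

29.22 W/kg


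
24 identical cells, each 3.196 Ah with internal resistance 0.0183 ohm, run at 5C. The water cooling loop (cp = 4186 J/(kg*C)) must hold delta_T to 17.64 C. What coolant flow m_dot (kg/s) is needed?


Step 1: I = 5 * 3.196 = 15.98 A
Step 2: Q_cell = I^2 * R = 15.98^2 * 0.0183 = 4.6731 W
Step 3: Q_total = 24 * 4.6731 = 112.15 W
Step 4: m_dot = Q_total / (cp * dT) = 112.15 / (4186 * 17.64) = 0.001519 kg/s

0.001519 kg/s


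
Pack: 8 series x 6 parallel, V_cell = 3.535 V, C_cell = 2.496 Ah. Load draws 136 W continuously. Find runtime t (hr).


Step 1: E_pack = Ns * V_cell * Np * C_cell = 8 * 3.535 * 6 * 2.496 = 423.52 Wh
Step 2: t = E_pack / P = 423.52 / 136 = 3.114 hr

3.114 hr


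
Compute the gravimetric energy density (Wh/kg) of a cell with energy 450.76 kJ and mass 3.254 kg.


Convert: E = 450.76 kJ = 125.21 Wh
ED = E / m = 125.21 / 3.254 = 38.48 Wh/kg

38.48 Wh/kg


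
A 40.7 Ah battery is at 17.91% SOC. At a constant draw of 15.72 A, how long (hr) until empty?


Step 1: remaining = SOC/100 * C_total = 17.91/100 * 40.7 = 7.2894 Ah
Step 2: t = remaining / I = 7.2894 / 15.72 = 0.4637 hr

0.4637 hr


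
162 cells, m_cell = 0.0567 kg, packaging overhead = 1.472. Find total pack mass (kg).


m_pack = n * m_cell * overhead = 162 * 0.0567 * 1.472 = 13.52 kg

13.52 kg


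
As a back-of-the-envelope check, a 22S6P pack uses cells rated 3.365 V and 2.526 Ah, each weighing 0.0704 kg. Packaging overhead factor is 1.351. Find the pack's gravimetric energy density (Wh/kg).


Step 1: V_pack = 22 * 3.365 = 74.03 V
Step 2: C_pack = 6 * 2.526 = 15.156 Ah
Step 3: E_pack = V_pack * C_pack = 74.03 * 15.156 = 1122 Wh
Step 4: m_pack = 22 * 6 * 0.0704 * 1.351 = 12.555 kg
Step 5: ED = E_pack / m_pack = 1122 / 12.555 = 89.37 Wh/kg

89.37 Wh/kg


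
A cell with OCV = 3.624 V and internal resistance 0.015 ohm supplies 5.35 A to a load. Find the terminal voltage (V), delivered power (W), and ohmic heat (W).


Step 1: V_terminal = OCV - I*R = 3.624 - 5.35 * 0.015 = 3.5438 V
Step 2: P_out = V_terminal * I = 3.5438 * 5.35 = 18.96 W
Step 3: Q = I^2 * R = 5.35^2 * 0.015 = 0.4293 W

V=3.5438 V, P=18.96 W, Q=0.4293 W


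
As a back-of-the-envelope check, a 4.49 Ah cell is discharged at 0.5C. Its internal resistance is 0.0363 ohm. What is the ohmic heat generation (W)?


Step 1: I = C_rate * capacity = 0.5 * 4.49 = 2.245 A
Step 2: Q = I^2 * R = 2.245^2 * 0.0363 = 5.04 * 0.0363 = 0.1830 W

0.1830 W


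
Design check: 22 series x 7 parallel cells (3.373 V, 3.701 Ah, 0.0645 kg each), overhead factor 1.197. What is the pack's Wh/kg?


Step 1: V_pack = 22 * 3.373 = 74.206 V
Step 2: C_pack = 7 * 3.701 = 25.907 Ah
Step 3: E_pack = V_pack * C_pack = 74.206 * 25.907 = 1922.5 Wh
Step 4: m_pack = 22 * 7 * 0.0645 * 1.197 = 11.89 kg
Step 5: ED = E_pack / m_pack = 1922.5 / 11.89 = 161.7 Wh/kg

161.7 Wh/kg


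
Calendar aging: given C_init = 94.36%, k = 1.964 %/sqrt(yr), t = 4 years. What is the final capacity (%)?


Step 1: sqrt(4 yr) = 2
Step 2: drop = 1.964 * 2 = 3.928
Step 3: C_final = 94.36 - 3.928 = 90.43%

90.43%


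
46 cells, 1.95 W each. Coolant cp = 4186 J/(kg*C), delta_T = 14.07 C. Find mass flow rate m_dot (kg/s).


Q_total = 46 * 1.95 = 89.7 W
m_dot = Q_total / (cp * dT) = 89.7 / (4186 * 14.07) = 0.001523 kg/s

0.001523 kg/s


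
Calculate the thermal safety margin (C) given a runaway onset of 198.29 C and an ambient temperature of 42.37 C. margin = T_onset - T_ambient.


margin = T_onset - T_ambient = 198.29 - 42.37 = 155.92 C

155.92 C


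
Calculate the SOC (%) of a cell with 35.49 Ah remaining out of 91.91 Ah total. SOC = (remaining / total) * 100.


SOC% = 35.49 / 91.91 * 100 = 38.61%

38.61%


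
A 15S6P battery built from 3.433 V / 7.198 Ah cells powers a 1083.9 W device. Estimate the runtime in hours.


Step 1: E_pack = Ns * V_cell * Np * C_cell = 15 * 3.433 * 6 * 7.198 = 2224 Wh
Step 2: t = E_pack / P = 2224 / 1083.9 = 2.052 hr

2.052 hr


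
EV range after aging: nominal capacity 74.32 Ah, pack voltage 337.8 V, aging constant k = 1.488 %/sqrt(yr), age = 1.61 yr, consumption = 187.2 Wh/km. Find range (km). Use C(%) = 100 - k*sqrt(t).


Step 1: capacity retention = 100 - 1.488 * sqrt(1.61) = 100 - 1.488 * 1.2689 = 98.112%
Step 2: C_now = 74.32 * 98.112/100 = 72.917 Ah
Step 3: E_pack = V * C_now = 337.8 * 72.917 = 24631 Wh
Step 4: range = E_pack / consumption = 24631 / 187.2 = 131.6 km

131.6 km


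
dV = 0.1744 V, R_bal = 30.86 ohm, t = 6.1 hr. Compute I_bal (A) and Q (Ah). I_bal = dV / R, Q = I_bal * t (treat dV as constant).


First, Ohm's law: I_bal = 0.1744 V / 30.86 ohm = 0.0056513 A
Then Q = I * t = 0.0056513 A * 6.1 hr = 0.03447 Ah

I=0.0056513 A, Q=0.03447 Ah


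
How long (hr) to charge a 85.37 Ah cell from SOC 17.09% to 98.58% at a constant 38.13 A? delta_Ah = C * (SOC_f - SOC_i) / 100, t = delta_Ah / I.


Step 1: dSOC = 98.58% - 17.09% = 81.49%
Step 2: delta_Ah = 85.37 * 81.49 / 100 = 69.568 Ah
Step 3: t = 69.568 / 38.13 = 1.824 hr

1.824 hr


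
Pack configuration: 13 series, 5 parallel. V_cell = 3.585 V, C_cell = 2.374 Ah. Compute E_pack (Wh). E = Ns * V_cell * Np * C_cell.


V_pack = 13 * 3.585 = 46.605 V
C_pack = 5 * 2.374 = 11.87 Ah
E = V_pack * C_pack = 46.605 * 11.87 = 553.2 Wh

553.2 Wh


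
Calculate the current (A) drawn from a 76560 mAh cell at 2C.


Convert: capacity = 76560 mAh = 76.56 Ah
At 2C: I = 2 * 76.56 Ah = 153.12 A

153.12 A


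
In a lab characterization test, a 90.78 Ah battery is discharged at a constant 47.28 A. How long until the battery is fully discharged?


Runtime = 90.78 Ah / 47.28 A = 1.920 hr

1.920 hr


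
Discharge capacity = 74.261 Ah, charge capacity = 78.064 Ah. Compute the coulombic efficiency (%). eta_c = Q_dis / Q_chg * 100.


eta_c = Q_dis / Q_chg * 100 = 74.261 / 78.064 * 100 = 95.13%

95.13%


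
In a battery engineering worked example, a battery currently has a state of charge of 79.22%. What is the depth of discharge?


Complement of SOC: DOD = 100% - 79.22% = 20.78%

20.78%


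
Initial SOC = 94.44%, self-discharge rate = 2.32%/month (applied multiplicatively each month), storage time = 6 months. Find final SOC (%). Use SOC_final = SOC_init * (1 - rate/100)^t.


Monthly retention factor = 1 - 2.32/100 = 0.9768
Over 6 months: factor^6 = 0.86863
SOC_final = 94.44 * 0.86863 = 82.03%

82.03%


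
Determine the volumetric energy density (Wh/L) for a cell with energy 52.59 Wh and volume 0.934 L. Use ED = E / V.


Volumetric ED = 52.59 Wh / 0.934 L = 56.31 Wh/L

56.31 Wh/L


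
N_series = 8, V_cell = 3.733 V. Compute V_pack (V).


V_pack = n * V_cell = 8 * 3.733 = 29.864 V

29.864 V


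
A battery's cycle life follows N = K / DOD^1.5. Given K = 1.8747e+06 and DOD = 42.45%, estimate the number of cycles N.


Step 1: DOD^1.5 = 42.45^1.5 = 276.58
Step 2: N = 1.8747e+06 / 276.58 = 6778 cycles

6778 cycles


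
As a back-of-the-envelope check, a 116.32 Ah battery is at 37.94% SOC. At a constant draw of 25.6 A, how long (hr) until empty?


Step 1: remaining = SOC/100 * C_total = 37.94/100 * 116.32 = 44.132 Ah
Step 2: t = remaining / I = 44.132 / 25.6 = 1.724 hr

1.724 hr


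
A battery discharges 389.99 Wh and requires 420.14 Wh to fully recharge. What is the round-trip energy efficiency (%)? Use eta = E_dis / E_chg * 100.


eta_e = E_dis / E_chg * 100 = 389.99 / 420.14 * 100 = 92.82%

92.82%


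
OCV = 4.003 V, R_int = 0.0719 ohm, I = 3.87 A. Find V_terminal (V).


IR drop = 3.87 * 0.0719 = 0.27825 V
V = 4.003 - 0.27825 = 3.725 V

3.725 V


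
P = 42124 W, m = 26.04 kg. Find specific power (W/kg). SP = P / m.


SP = P / m = 42124 / 26.04 = 1618 W/kg

1618 W/kg


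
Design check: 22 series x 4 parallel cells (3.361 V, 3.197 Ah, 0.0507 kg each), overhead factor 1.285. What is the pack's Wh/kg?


Step 1: V_pack = 22 * 3.361 = 73.942 V
Step 2: C_pack = 4 * 3.197 = 12.788 Ah
Step 3: E_pack = V_pack * C_pack = 73.942 * 12.788 = 945.57 Wh
Step 4: m_pack = 22 * 4 * 0.0507 * 1.285 = 5.7332 kg
Step 5: ED = E_pack / m_pack = 945.57 / 5.7332 = 164.9 Wh/kg

164.9 Wh/kg


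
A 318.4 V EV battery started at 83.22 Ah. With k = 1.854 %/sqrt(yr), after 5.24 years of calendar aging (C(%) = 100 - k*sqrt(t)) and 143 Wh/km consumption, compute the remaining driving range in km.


Step 1: capacity retention = 100 - 1.854 * sqrt(5.24) = 100 - 1.854 * 2.2891 = 95.756%
Step 2: C_now = 83.22 * 95.756/100 = 79.688 Ah
Step 3: E_pack = V * C_now = 318.4 * 79.688 = 25373 Wh
Step 4: range = E_pack / consumption = 25373 / 143 = 177.4 km

177.4 km
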